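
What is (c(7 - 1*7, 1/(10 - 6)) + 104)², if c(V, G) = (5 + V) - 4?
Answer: 11025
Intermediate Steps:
c(V, G) = 1 + V
(c(7 - 1*7, 1/(10 - 6)) + 104)² = ((1 + (7 - 1*7)) + 104)² = ((1 + (7 - 7)) + 104)² = ((1 + 0) + 104)² = (1 + 104)² = 105² = 11025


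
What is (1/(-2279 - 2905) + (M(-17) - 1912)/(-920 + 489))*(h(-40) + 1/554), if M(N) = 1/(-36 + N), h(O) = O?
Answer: -11640303628235/65603634048 ≈ -177.43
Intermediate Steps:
(1/(-2279 - 2905) + (M(-17) - 1912)/(-920 + 489))*(h(-40) + 1/554) = (1/(-2279 - 2905) + (1/(-36 - 17) - 1912)/(-920 + 489))*(-40 + 1/554) = (1/(-5184) + (1/(-53) - 1912)/(-431))*(-40 + 1/554) = (-1/5184 + (-1/53 - 1912)*(-1/431))*(-22159/554) = (-1/5184 - 101337/53*(-1/431))*(-22159/554) = (-1/5184 + 101337/22843)*(-22159/554) = (525308165/118418112)*(-22159/554) = -11640303628235/65603634048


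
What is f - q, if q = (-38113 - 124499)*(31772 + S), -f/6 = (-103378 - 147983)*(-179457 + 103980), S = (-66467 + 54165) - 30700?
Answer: -115657977942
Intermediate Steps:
S = -43002 (S = -12302 - 30700 = -43002)
f = -113831845182 (f = -6*(-103378 - 147983)*(-179457 + 103980) = -(-1508166)*(-75477) = -6*18971974197 = -113831845182)
q = 1826132760 (q = (-38113 - 124499)*(31772 - 43002) = -162612*(-11230) = 1826132760)
f - q = -113831845182 - 1*1826132760 = -113831845182 - 1826132760 = -115657977942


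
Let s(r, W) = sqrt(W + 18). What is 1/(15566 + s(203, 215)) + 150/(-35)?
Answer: -7268894728/1696100861 - sqrt(233)/242300123 ≈ -4.2857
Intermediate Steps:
s(r, W) = sqrt(18 + W)
1/(15566 + s(203, 215)) + 150/(-35) = 1/(15566 + sqrt(18 + 215)) + 150/(-35) = 1/(15566 + sqrt(233)) + 150*(-1/35) = 1/(15566 + sqrt(233)) - 30/7 = -30/7 + 1/(15566 + sqrt(233))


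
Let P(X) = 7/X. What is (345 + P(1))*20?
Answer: 7040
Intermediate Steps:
(345 + P(1))*20 = (345 + 7/1)*20 = (345 + 7*1)*20 = (345 + 7)*20 = 352*20 = 7040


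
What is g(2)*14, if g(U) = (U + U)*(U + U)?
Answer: 224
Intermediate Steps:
g(U) = 4*U**2 (g(U) = (2*U)*(2*U) = 4*U**2)
g(2)*14 = (4*2**2)*14 = (4*4)*14 = 16*14 = 224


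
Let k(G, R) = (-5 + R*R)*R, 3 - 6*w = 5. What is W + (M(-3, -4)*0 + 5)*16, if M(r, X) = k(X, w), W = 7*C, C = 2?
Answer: 94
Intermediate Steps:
W = 14 (W = 7*2 = 14)
w = -⅓ (w = ½ - ⅙*5 = ½ - ⅚ = -⅓ ≈ -0.33333)
k(G, R) = R*(-5 + R²) (k(G, R) = (-5 + R²)*R = R*(-5 + R²))
M(r, X) = 44/27 (M(r, X) = -(-5 + (-⅓)²)/3 = -(-5 + ⅑)/3 = -⅓*(-44/9) = 44/27)
W + (M(-3, -4)*0 + 5)*16 = 14 + ((44/27)*0 + 5)*16 = 14 + (0 + 5)*16 = 14 + 5*16 = 14 + 80 = 94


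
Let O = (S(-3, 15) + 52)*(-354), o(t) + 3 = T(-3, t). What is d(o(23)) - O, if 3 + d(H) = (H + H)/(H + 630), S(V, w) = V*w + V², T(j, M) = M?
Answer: 367969/65 ≈ 5661.1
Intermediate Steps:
o(t) = -3 + t
S(V, w) = V² + V*w
d(H) = -3 + 2*H/(630 + H) (d(H) = -3 + (H + H)/(H + 630) = -3 + (2*H)/(630 + H) = -3 + 2*H/(630 + H))
O = -5664 (O = (-3*(-3 + 15) + 52)*(-354) = (-3*12 + 52)*(-354) = (-36 + 52)*(-354) = 16*(-354) = -5664)
d(o(23)) - O = (-1890 - (-3 + 23))/(630 + (-3 + 23)) - 1*(-5664) = (-1890 - 1*20)/(630 + 20) + 5664 = (-1890 - 20)/650 + 5664 = (1/650)*(-1910) + 5664 = -191/65 + 5664 = 367969/65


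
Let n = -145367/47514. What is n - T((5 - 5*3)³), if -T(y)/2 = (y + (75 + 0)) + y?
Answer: -183074267/47514 ≈ -3853.1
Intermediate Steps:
n = -145367/47514 (n = -145367*1/47514 = -145367/47514 ≈ -3.0595)
T(y) = -150 - 4*y (T(y) = -2*((y + (75 + 0)) + y) = -2*((y + 75) + y) = -2*((75 + y) + y) = -2*(75 + 2*y) = -150 - 4*y)
n - T((5 - 5*3)³) = -145367/47514 - (-150 - 4*(5 - 5*3)³) = -145367/47514 - (-150 - 4*(5 - 15)³) = -145367/47514 - (-150 - 4*(-10)³) = -145367/47514 - (-150 - 4*(-1000)) = -145367/47514 - (-150 + 4000) = -145367/47514 - 1*3850 = -145367/47514 - 3850 = -183074267/47514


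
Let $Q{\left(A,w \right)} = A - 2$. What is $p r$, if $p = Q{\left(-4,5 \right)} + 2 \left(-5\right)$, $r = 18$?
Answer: $-288$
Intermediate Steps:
$Q{\left(A,w \right)} = -2 + A$
$p = -16$ ($p = \left(-2 - 4\right) + 2 \left(-5\right) = -6 - 10 = -16$)
$p r = \left(-16\right) 18 = -288$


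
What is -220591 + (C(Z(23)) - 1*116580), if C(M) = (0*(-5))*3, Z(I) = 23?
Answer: -337171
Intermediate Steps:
C(M) = 0 (C(M) = 0*3 = 0)
-220591 + (C(Z(23)) - 1*116580) = -220591 + (0 - 1*116580) = -220591 + (0 - 116580) = -220591 - 116580 = -337171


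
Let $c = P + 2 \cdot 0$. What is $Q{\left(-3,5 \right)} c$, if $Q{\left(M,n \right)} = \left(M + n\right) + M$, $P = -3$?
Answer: $3$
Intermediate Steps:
$Q{\left(M,n \right)} = n + 2 M$
$c = -3$ ($c = -3 + 2 \cdot 0 = -3 + 0 = -3$)
$Q{\left(-3,5 \right)} c = \left(5 + 2 \left(-3\right)\right) \left(-3\right) = \left(5 - 6\right) \left(-3\right) = \left(-1\right) \left(-3\right) = 3$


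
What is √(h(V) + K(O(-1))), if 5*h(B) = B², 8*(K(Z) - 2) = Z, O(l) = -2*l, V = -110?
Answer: √9689/2 ≈ 49.216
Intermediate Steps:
K(Z) = 2 + Z/8
h(B) = B²/5
√(h(V) + K(O(-1))) = √((⅕)*(-110)² + (2 + (-2*(-1))/8)) = √((⅕)*12100 + (2 + (⅛)*2)) = √(2420 + (2 + ¼)) = √(2420 + 9/4) = √(9689/4) = √9689/2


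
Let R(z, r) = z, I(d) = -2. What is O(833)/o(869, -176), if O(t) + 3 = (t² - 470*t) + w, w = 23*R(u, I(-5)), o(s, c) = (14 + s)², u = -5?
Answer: 302261/779689 ≈ 0.38767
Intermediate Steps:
w = -115 (w = 23*(-5) = -115)
O(t) = -118 + t² - 470*t (O(t) = -3 + ((t² - 470*t) - 115) = -3 + (-115 + t² - 470*t) = -118 + t² - 470*t)
O(833)/o(869, -176) = (-118 + 833² - 470*833)/((14 + 869)²) = (-118 + 693889 - 391510)/(883²) = 302261/779689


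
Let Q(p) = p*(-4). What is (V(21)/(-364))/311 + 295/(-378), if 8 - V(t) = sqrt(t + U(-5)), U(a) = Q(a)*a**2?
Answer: -170399/218322 + sqrt(521)/113204 ≈ -0.78029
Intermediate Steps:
Q(p) = -4*p
U(a) = -4*a**3 (U(a) = (-4*a)*a**2 = -4*a**3)
V(t) = 8 - sqrt(500 + t) (V(t) = 8 - sqrt(t - 4*(-5)**3) = 8 - sqrt(t - 4*(-125)) = 8 - sqrt(t + 500) = 8 - sqrt(500 + t))
(V(21)/(-364))/311 + 295/(-378) = ((8 - sqrt(500 + 21))/(-364))/311 + 295/(-378) = ((8 - sqrt(521))*(-1/364))*(1/311) + 295*(-1/378) = (-2/91 + sqrt(521)/364)*(1/311) - 295/378 = (-2/28301 + sqrt(521)/113204) - 295/378 = -170399/218322 + sqrt(521)/113204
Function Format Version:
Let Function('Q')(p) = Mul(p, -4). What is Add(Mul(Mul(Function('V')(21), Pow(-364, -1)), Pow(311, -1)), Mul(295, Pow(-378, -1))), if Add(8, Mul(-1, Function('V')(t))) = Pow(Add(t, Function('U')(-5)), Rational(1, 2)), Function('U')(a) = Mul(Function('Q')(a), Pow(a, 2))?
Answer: Add(Rational(-170399, 218322), Mul(Rational(1, 113204), Pow(521, Rational(1, 2)))) ≈ -0.78029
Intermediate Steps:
Function('Q')(p) = Mul(-4, p)
Function('U')(a) = Mul(-4, Pow(a, 3)) (Function('U')(a) = Mul(Mul(-4, a), Pow(a, 2)) = Mul(-4, Pow(a, 3)))
Function('V')(t) = Add(8, Mul(-1, Pow(Add(500, t), Rational(1, 2)))) (Function('V')(t) = Add(8, Mul(-1, Pow(Add(t, Mul(-4, Pow(-5, 3))), Rational(1, 2)))) = Add(8, Mul(-1, Pow(Add(t, Mul(-4, -125)), Rational(1, 2)))) = Add(8, Mul(-1, Pow(Add(t, 500), Rational(1, 2)))) = Add(8, Mul(-1, Pow(Add(500, t), Rational(1, 2)))))
Add(Mul(Mul(Function('V')(21), Pow(-364, -1)), Pow(311, -1)), Mul(295, Pow(-378, -1))) = Add(Mul(Mul(Add(8, Mul(-1, Pow(Add(500, 21), Rational(1, 2)))), Pow(-364, -1)), Pow(311, -1)), Mul(295, Pow(-378, -1))) = Add(Mul(Mul(Add(8, Mul(-1, Pow(521, Rational(1, 2)))), Rational(-1, 364)), Rational(1, 311)), Mul(295, Rational(-1, 378))) = Add(Mul(Add(Rational(-2, 91), Mul(Rational(1, 364), Pow(521, Rational(1, 2)))), Rational(1, 311)), Rational(-295, 378)) = Add(Add(Rational(-2, 28301), Mul(Rational(1, 113204), Pow(521, Rational(1, 2)))), Rational(-295, 378)) = Add(Rational(-170399, 218322), Mul(Rational(1, 113204), Pow(521, Rational(1, 2))))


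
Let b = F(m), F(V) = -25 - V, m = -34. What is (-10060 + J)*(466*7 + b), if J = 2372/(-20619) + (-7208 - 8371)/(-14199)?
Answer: -3210999411866659/97589727 ≈ -3.2903e+7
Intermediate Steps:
b = 9 (b = -25 - 1*(-34) = -25 + 34 = 9)
J = 95847791/97589727 (J = 2372*(-1/20619) - 15579*(-1/14199) = -2372/20619 + 5193/4733 = 95847791/97589727 ≈ 0.98215)
(-10060 + J)*(466*7 + b) = (-10060 + 95847791/97589727)*(466*7 + 9) = -981656805829*(3262 + 9)/97589727 = -981656805829/97589727*3271 = -3210999411866659/97589727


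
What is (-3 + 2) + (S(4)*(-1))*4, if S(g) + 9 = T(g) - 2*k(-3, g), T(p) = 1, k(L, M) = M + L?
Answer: 39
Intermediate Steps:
k(L, M) = L + M
S(g) = -2 - 2*g (S(g) = -9 + (1 - 2*(-3 + g)) = -9 + (1 + (6 - 2*g)) = -9 + (7 - 2*g) = -2 - 2*g)
(-3 + 2) + (S(4)*(-1))*4 = (-3 + 2) + ((-2 - 2*4)*(-1))*4 = -1 + ((-2 - 8)*(-1))*4 = -1 - 10*(-1)*4 = -1 + 10*4 = -1 + 40 = 39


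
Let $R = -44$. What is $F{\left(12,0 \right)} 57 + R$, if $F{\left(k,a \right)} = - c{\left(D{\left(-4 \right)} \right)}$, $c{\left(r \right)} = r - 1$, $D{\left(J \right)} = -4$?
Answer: $241$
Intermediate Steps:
$c{\left(r \right)} = -1 + r$
$F{\left(k,a \right)} = 5$ ($F{\left(k,a \right)} = - (-1 - 4) = \left(-1\right) \left(-5\right) = 5$)
$F{\left(12,0 \right)} 57 + R = 5 \cdot 57 - 44 = 285 - 44 = 241$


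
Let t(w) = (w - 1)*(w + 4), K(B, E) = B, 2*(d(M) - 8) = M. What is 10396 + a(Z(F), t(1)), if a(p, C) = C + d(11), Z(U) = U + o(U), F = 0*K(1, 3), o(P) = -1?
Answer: 20819/2 ≈ 10410.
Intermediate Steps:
d(M) = 8 + M/2
F = 0 (F = 0*1 = 0)
Z(U) = -1 + U (Z(U) = U - 1 = -1 + U)
t(w) = (-1 + w)*(4 + w)
a(p, C) = 27/2 + C (a(p, C) = C + (8 + (½)*11) = C + (8 + 11/2) = C + 27/2 = 27/2 + C)
10396 + a(Z(F), t(1)) = 10396 + (27/2 + (-4 + 1² + 3*1)) = 10396 + (27/2 + (-4 + 1 + 3)) = 10396 + (27/2 + 0) = 10396 + 27/2 = 20819/2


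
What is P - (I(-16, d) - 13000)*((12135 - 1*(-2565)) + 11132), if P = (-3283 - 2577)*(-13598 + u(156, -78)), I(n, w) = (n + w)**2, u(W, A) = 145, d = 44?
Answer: 394398292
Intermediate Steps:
P = 78834580 (P = (-3283 - 2577)*(-13598 + 145) = -5860*(-13453) = 78834580)
P - (I(-16, d) - 13000)*((12135 - 1*(-2565)) + 11132) = 78834580 - ((-16 + 44)**2 - 13000)*((12135 - 1*(-2565)) + 11132) = 78834580 - (28**2 - 13000)*((12135 + 2565) + 11132) = 78834580 - (784 - 13000)*(14700 + 11132) = 78834580 - (-12216)*25832 = 78834580 - 1*(-315563712) = 78834580 + 315563712 = 394398292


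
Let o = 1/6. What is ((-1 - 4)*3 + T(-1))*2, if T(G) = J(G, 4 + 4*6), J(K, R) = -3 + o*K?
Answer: -109/3 ≈ -36.333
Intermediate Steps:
o = 1/6 ≈ 0.16667
J(K, R) = -3 + K/6
T(G) = -3 + G/6
((-1 - 4)*3 + T(-1))*2 = ((-1 - 4)*3 + (-3 + (1/6)*(-1)))*2 = (-5*3 + (-3 - 1/6))*2 = (-15 - 19/6)*2 = -109/6*2 = -109/3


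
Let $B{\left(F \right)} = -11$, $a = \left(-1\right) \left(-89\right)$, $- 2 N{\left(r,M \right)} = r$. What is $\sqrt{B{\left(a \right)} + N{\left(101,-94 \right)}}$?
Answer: $\frac{i \sqrt{246}}{2} \approx 7.8422 i$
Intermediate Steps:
$N{\left(r,M \right)} = - \frac{r}{2}$
$a = 89$
$\sqrt{B{\left(a \right)} + N{\left(101,-94 \right)}} = \sqrt{-11 - \frac{101}{2}} = \sqrt{- \frac{123}{2}} = \frac{i \sqrt{246}}{2}$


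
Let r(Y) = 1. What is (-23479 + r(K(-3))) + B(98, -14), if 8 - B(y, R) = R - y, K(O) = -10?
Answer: -23358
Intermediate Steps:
B(y, R) = 8 + y - R (B(y, R) = 8 - (R - y) = 8 + (y - R) = 8 + y - R)
(-23479 + r(K(-3))) + B(98, -14) = (-23479 + 1) + (8 + 98 - 1*(-14)) = -23478 + (8 + 98 + 14) = -23478 + 120 = -23358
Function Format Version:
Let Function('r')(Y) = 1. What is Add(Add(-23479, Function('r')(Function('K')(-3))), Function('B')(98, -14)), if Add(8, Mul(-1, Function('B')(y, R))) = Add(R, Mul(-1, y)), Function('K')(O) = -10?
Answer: -23358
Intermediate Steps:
Function('B')(y, R) = Add(8, y, Mul(-1, R)) (Function('B')(y, R) = Add(8, Mul(-1, Add(R, Mul(-1, y)))) = Add(8, Add(y, Mul(-1, R))) = Add(8, y, Mul(-1, R)))
Add(Add(-23479, Function('r')(Function('K')(-3))), Function('B')(98, -14)) = Add(Add(-23479, 1), Add(8, 98, Mul(-1, -14))) = Add(-23478, Add(8, 98, 14)) = Add(-23478, 120) = -23358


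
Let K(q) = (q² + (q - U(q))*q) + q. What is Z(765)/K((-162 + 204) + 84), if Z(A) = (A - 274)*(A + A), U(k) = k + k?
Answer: 41735/7 ≈ 5962.1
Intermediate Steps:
U(k) = 2*k
Z(A) = 2*A*(-274 + A) (Z(A) = (-274 + A)*(2*A) = 2*A*(-274 + A))
K(q) = q (K(q) = (q² + (q - 2*q)*q) + q = (q² + (-q)*q) + q = (q² - q²) + q = 0 + q = q)
Z(765)/K((-162 + 204) + 84) = (2*765*(-274 + 765))/((-162 + 204) + 84) = (2*765*491)/(42 + 84) = 751230/126 = 751230*(1/126) = 41735/7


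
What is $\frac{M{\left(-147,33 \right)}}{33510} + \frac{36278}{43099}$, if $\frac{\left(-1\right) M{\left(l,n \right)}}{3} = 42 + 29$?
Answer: $\frac{402165231}{481415830} \approx 0.83538$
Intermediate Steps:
$M{\left(l,n \right)} = -213$ ($M{\left(l,n \right)} = - 3 \left(42 + 29\right) = \left(-3\right) 71 = -213$)
$\frac{M{\left(-147,33 \right)}}{33510} + \frac{36278}{43099} = - \frac{213}{33510} + \frac{36278}{43099} = \left(-213\right) \frac{1}{33510} + 36278 \cdot \frac{1}{43099} = - \frac{71}{11170} + \frac{36278}{43099} = \frac{402165231}{481415830}$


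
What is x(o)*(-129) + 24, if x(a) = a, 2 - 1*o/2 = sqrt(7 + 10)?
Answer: -492 + 258*sqrt(17) ≈ 571.76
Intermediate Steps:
o = 4 - 2*sqrt(17) (o = 4 - 2*sqrt(7 + 10) = 4 - 2*sqrt(17) ≈ -4.2462)
x(o)*(-129) + 24 = (4 - 2*sqrt(17))*(-129) + 24 = (-516 + 258*sqrt(17)) + 24 = -492 + 258*sqrt(17)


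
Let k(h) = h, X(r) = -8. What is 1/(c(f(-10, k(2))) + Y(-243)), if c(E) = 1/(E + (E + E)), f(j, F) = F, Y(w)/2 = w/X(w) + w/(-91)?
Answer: 1092/72353 ≈ 0.015093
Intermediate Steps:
Y(w) = -99*w/364 (Y(w) = 2*(w/(-8) + w/(-91)) = 2*(w*(-1/8) + w*(-1/91)) = 2*(-w/8 - w/91) = 2*(-99*w/728) = -99*w/364)
c(E) = 1/(3*E) (c(E) = 1/(E + 2*E) = 1/(3*E))
1/(c(f(-10, k(2))) + Y(-243)) = 1/((1/3)/2 - 99/364*(-243)) = 1/((1/3)*(1/2) + 24057/364) = 1/(1/6 + 24057/364) = 1/(72353/1092) = 1092/72353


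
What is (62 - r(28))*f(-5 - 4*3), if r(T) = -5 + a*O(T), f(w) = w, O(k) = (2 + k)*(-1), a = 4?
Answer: -3179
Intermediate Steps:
O(k) = -2 - k
r(T) = -13 - 4*T (r(T) = -5 + 4*(-2 - T) = -5 + (-8 - 4*T) = -13 - 4*T)
(62 - r(28))*f(-5 - 4*3) = (62 - (-13 - 4*28))*(-5 - 4*3) = (62 - (-13 - 112))*(-5 - 12) = (62 - 1*(-125))*(-17) = (62 + 125)*(-17) = 187*(-17) = -3179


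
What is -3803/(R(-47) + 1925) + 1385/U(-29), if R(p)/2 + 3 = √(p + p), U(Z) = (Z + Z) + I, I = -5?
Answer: 2*(-1385*√94 + 1448702*I)/(63*(-1919*I + 2*√94)) ≈ -23.966 + 0.020023*I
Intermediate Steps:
U(Z) = -5 + 2*Z (U(Z) = (Z + Z) - 5 = 2*Z - 5 = -5 + 2*Z)
R(p) = -6 + 2*√2*√p (R(p) = -6 + 2*√(p + p) = -6 + 2*√(2*p) = -6 + 2*(√2*√p) = -6 + 2*√2*√p)
-3803/(R(-47) + 1925) + 1385/U(-29) = -3803/((-6 + 2*√2*√(-47)) + 1925) + 1385/(-5 + 2*(-29)) = -3803/((-6 + 2*√2*(I*√47)) + 1925) + 1385/(-5 - 58) = -3803/((-6 + 2*I*√94) + 1925) + 1385/(-63) = -3803/(1919 + 2*I*√94) + 1385*(-1/63) = -3803/(1919 + 2*I*√94) - 1385/63 = -1385/63 - 3803/(1919 + 2*I*√94)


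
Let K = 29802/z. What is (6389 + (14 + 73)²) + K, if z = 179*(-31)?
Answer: 77423140/5549 ≈ 13953.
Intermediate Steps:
z = -5549
K = -29802/5549 (K = 29802/(-5549) = 29802*(-1/5549) = -29802/5549 ≈ -5.3707)
(6389 + (14 + 73)²) + K = (6389 + (14 + 73)²) - 29802/5549 = (6389 + 87²) - 29802/5549 = (6389 + 7569) - 29802/5549 = 13958 - 29802/5549 = 77423140/5549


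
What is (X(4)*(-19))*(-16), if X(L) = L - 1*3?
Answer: 304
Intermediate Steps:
X(L) = -3 + L (X(L) = L - 3 = -3 + L)
(X(4)*(-19))*(-16) = ((-3 + 4)*(-19))*(-16) = (1*(-19))*(-16) = -19*(-16) = 304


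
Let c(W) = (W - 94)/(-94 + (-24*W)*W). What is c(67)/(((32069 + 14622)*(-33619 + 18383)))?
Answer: -27/76708544915080 ≈ -3.5198e-13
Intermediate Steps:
c(W) = (-94 + W)/(-94 - 24*W²) (c(W) = (-94 + W)/(-94 + (-24*W)*W) = (-94 + W)/(-94 - 24*W²))
c(67)/(((32069 + 14622)*(-33619 + 18383))) = ((94 - 1*67)/(2*(47 + 12*67²)))/(((32069 + 14622)*(-33619 + 18383))) = ((94 - 67)/(2*(47 + 12*4489)))/((46691*(-15236))) = ((½)*27/(47 + 53868))/(-711384076) = ((½)*27/53915)*(-1/711384076) = ((½)*(1/53915)*27)*(-1/711384076) = (27/107830)*(-1/711384076) = -27/76708544915080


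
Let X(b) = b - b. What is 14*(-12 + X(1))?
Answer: -168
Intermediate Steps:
X(b) = 0
14*(-12 + X(1)) = 14*(-12 + 0) = 14*(-12) = -168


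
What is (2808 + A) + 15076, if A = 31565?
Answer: 49449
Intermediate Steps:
(2808 + A) + 15076 = (2808 + 31565) + 15076 = 34373 + 15076 = 49449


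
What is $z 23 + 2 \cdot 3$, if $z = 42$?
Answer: $972$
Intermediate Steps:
$z 23 + 2 \cdot 3 = 42 \cdot 23 + 2 \cdot 3 = 966 + 6 = 972$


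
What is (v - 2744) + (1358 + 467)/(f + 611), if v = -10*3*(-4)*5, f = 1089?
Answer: -145719/68 ≈ -2142.9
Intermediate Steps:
v = 600 (v = -(-120)*5 = -10*(-60) = 600)
(v - 2744) + (1358 + 467)/(f + 611) = (600 - 2744) + (1358 + 467)/(1089 + 611) = -2144 + 1825/1700 = -2144 + 1825*(1/1700) = -2144 + 73/68 = -145719/68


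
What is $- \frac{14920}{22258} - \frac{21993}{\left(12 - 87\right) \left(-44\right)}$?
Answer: $- \frac{89792699}{12241900} \approx -7.3349$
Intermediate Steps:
$- \frac{14920}{22258} - \frac{21993}{\left(12 - 87\right) \left(-44\right)} = \left(-14920\right) \frac{1}{22258} - \frac{21993}{\left(-75\right) \left(-44\right)} = - \frac{7460}{11129} - \frac{21993}{3300} = - \frac{7460}{11129} - \frac{7331}{1100} = - \frac{89792699}{12241900}$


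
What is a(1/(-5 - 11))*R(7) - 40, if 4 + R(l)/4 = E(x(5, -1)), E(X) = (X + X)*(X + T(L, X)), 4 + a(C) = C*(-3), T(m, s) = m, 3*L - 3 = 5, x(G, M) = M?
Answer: 431/6 ≈ 71.833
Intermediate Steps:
L = 8/3 (L = 1 + (⅓)*5 = 1 + 5/3 = 8/3 ≈ 2.6667)
a(C) = -4 - 3*C (a(C) = -4 + C*(-3) = -4 - 3*C)
E(X) = 2*X*(8/3 + X) (E(X) = (X + X)*(X + 8/3) = (2*X)*(8/3 + X) = 2*X*(8/3 + X))
R(l) = -88/3 (R(l) = -16 + 4*((⅔)*(-1)*(8 + 3*(-1))) = -16 + 4*((⅔)*(-1)*(8 - 3)) = -16 + 4*((⅔)*(-1)*5) = -16 + 4*(-10/3) = -16 - 40/3 = -88/3)
a(1/(-5 - 11))*R(7) - 40 = (-4 - 3/(-5 - 11))*(-88/3) - 40 = (-4 - 3/(-16))*(-88/3) - 40 = (-4 - 3*(-1/16))*(-88/3) - 40 = (-4 + 3/16)*(-88/3) - 40 = -61/16*(-88/3) - 40 = 671/6 - 40 = 431/6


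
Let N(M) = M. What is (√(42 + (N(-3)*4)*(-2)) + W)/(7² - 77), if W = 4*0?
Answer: -√66/28 ≈ -0.29014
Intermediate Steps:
W = 0
(√(42 + (N(-3)*4)*(-2)) + W)/(7² - 77) = (√(42 - 3*4*(-2)) + 0)/(7² - 77) = (√(42 - 12*(-2)) + 0)/(49 - 77) = (√(42 + 24) + 0)/(-28) = (√66 + 0)*(-1/28) = √66*(-1/28) = -√66/28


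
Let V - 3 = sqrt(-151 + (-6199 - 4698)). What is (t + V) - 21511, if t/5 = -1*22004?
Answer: -131528 + 2*I*sqrt(2762) ≈ -1.3153e+5 + 105.11*I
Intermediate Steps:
V = 3 + 2*I*sqrt(2762) (V = 3 + sqrt(-151 + (-6199 - 4698)) = 3 + sqrt(-151 - 10897) = 3 + sqrt(-11048) = 3 + 2*I*sqrt(2762) ≈ 3.0 + 105.11*I)
t = -110020 (t = 5*(-1*22004) = 5*(-22004) = -110020)
(t + V) - 21511 = (-110020 + (3 + 2*I*sqrt(2762))) - 21511 = (-110017 + 2*I*sqrt(2762)) - 21511 = -131528 + 2*I*sqrt(2762)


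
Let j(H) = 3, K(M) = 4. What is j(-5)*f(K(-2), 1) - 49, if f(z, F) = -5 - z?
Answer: -76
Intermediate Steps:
j(-5)*f(K(-2), 1) - 49 = 3*(-5 - 1*4) - 49 = 3*(-5 - 4) - 49 = 3*(-9) - 49 = -27 - 49 = -76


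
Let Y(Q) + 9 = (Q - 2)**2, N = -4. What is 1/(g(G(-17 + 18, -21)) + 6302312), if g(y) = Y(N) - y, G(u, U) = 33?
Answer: 1/6302306 ≈ 1.5867e-7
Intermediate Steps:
Y(Q) = -9 + (-2 + Q)**2 (Y(Q) = -9 + (Q - 2)**2 = -9 + (-2 + Q)**2)
g(y) = 27 - y (g(y) = (-9 + (-2 - 4)**2) - y = (-9 + (-6)**2) - y = (-9 + 36) - y = 27 - y)
1/(g(G(-17 + 18, -21)) + 6302312) = 1/((27 - 1*33) + 6302312) = 1/((27 - 33) + 6302312) = 1/(-6 + 6302312) = 1/6302306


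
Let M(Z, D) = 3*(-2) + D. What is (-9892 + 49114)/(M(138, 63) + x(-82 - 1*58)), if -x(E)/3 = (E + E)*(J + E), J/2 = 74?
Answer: 4358/753 ≈ 5.7875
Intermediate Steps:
J = 148 (J = 2*74 = 148)
M(Z, D) = -6 + D
x(E) = -6*E*(148 + E) (x(E) = -3*(E + E)*(148 + E) = -3*2*E*(148 + E) = -6*E*(148 + E))
(-9892 + 49114)/(M(138, 63) + x(-82 - 1*58)) = (-9892 + 49114)/((-6 + 63) - 6*(-82 - 1*58)*(148 + (-82 - 1*58))) = 39222/(57 - 6*(-82 - 58)*(148 + (-82 - 58))) = 39222/(57 - 6*(-140)*(148 - 140)) = 39222/(57 - 6*(-140)*8) = 39222/(57 + 6720) = 39222/6777 = 39222*(1/6777) = 4358/753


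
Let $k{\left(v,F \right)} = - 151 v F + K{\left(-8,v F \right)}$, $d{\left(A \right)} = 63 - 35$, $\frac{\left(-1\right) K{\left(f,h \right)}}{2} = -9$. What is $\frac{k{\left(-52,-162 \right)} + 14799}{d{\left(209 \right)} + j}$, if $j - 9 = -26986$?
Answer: $\frac{419069}{8983} \approx 46.651$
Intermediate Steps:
$K{\left(f,h \right)} = 18$ ($K{\left(f,h \right)} = \left(-2\right) \left(-9\right) = 18$)
$d{\left(A \right)} = 28$ ($d{\left(A \right)} = 63 - 35 = 28$)
$k{\left(v,F \right)} = 18 - 151 F v$ ($k{\left(v,F \right)} = - 151 v F + 18 = - 151 F v + 18 = 18 - 151 F v$)
$j = -26977$ ($j = 9 - 26986 = -26977$)
$\frac{k{\left(-52,-162 \right)} + 14799}{d{\left(209 \right)} + j} = \frac{\left(18 - \left(-24462\right) \left(-52\right)\right) + 14799}{28 - 26977} = \frac{\left(18 - 1272024\right) + 14799}{-26949} = \left(-1272006 + 14799\right) \left(- \frac{1}{26949}\right) = \left(-1257207\right) \left(- \frac{1}{26949}\right) = \frac{419069}{8983}$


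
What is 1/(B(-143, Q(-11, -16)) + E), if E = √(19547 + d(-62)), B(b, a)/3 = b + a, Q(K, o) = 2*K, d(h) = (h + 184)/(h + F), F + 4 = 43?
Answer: -11385/5186116 - √10337557/5186116 ≈ -0.0028153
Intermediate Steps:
F = 39 (F = -4 + 43 = 39)
d(h) = (184 + h)/(39 + h) (d(h) = (h + 184)/(h + 39) = (184 + h)/(39 + h))
B(b, a) = 3*a + 3*b (B(b, a) = 3*(b + a) = 3*(a + b) = 3*a + 3*b)
E = √10337557/23 (E = √(19547 + (184 - 62)/(39 - 62)) = √(19547 + 122/(-23)) = √(19547 - 1/23*122) = √(19547 - 122/23) = √(449459/23) = √10337557/23 ≈ 139.79)
1/(B(-143, Q(-11, -16)) + E) = 1/((3*(2*(-11)) + 3*(-143)) + √10337557/23) = 1/((3*(-22) - 429) + √10337557/23) = 1/((-66 - 429) + √10337557/23) = 1/(-495 + √10337557/23)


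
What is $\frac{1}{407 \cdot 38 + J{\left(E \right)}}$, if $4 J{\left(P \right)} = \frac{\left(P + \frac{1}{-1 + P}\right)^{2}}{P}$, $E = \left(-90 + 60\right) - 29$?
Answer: $\frac{849600}{13127374919} \approx 6.472 \cdot 10^{-5}$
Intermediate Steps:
$E = -59$ ($E = -30 - 29 = -59$)
$J{\left(P \right)} = \frac{\left(P + \frac{1}{-1 + P}\right)^{2}}{4 P}$ ($J{\left(P \right)} = \frac{\left(P + \frac{1}{-1 + P}\right)^{2} \frac{1}{P}}{4} = \frac{\frac{1}{P} \left(P + \frac{1}{-1 + P}\right)^{2}}{4} = \frac{\left(P + \frac{1}{-1 + P}\right)^{2}}{4 P}$)
$\frac{1}{407 \cdot 38 + J{\left(E \right)}} = \frac{1}{407 \cdot 38 + \frac{\left(1 + \left(-59\right)^{2} - -59\right)^{2}}{4 \left(-59\right) \left(-1 - 59\right)^{2}}} = \frac{1}{15466 + \frac{1}{4} \left(- \frac{1}{59}\right) \frac{1}{3600} \left(1 + 3481 + 59\right)^{2}} = \frac{1}{15466 + \frac{1}{4} \left(- \frac{1}{59}\right) \frac{1}{3600} \cdot 3541^{2}} = \frac{1}{15466 + \frac{1}{4} \left(- \frac{1}{59}\right) \frac{1}{3600} \cdot 12538681} = \frac{1}{15466 - \frac{12538681}{849600}} = \frac{1}{\frac{13127374919}{849600}} = \frac{849600}{13127374919}$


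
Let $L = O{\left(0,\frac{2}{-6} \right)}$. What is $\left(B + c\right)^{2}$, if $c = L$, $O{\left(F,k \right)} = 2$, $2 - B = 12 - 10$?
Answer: $4$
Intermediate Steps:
$B = 0$ ($B = 2 - \left(12 - 10\right) = 2 - 2 = 0$)
$L = 2$
$c = 2$
$\left(B + c\right)^{2} = \left(0 + 2\right)^{2} = 2^{2} = 4$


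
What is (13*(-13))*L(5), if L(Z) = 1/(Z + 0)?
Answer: -169/5 ≈ -33.800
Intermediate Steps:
L(Z) = 1/Z
(13*(-13))*L(5) = (13*(-13))/5 = -169*1/5 = -169/5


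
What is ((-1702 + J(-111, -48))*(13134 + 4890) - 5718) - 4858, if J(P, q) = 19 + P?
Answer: -32345632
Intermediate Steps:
((-1702 + J(-111, -48))*(13134 + 4890) - 5718) - 4858 = ((-1702 + (19 - 111))*(13134 + 4890) - 5718) - 4858 = ((-1702 - 92)*18024 - 5718) - 4858 = (-1794*18024 - 5718) - 4858 = (-32335056 - 5718) - 4858 = -32340774 - 4858 = -32345632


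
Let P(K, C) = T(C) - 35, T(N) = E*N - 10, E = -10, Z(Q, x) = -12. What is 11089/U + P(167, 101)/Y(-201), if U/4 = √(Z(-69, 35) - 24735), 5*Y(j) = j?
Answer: 5275/201 - 11089*I*√24747/98988 ≈ 26.244 - 17.623*I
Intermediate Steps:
T(N) = -10 - 10*N (T(N) = -10*N - 10 = -10 - 10*N)
Y(j) = j/5
P(K, C) = -45 - 10*C (P(K, C) = (-10 - 10*C) - 35 = -45 - 10*C)
U = 4*I*√24747 (U = 4*√(-12 - 24735) = 4*√(-24747) = 4*(I*√24747) = 4*I*√24747 ≈ 629.25*I)
11089/U + P(167, 101)/Y(-201) = 11089/((4*I*√24747)) + (-45 - 10*101)/(((⅕)*(-201))) = 11089*(-I*√24747/98988) + (-45 - 1010)/(-201/5) = -11089*I*√24747/98988 - 1055*(-5/201) = -11089*I*√24747/98988 + 5275/201 = 5275/201 - 11089*I*√24747/98988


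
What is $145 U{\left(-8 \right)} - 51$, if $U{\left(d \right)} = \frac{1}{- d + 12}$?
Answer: $- \frac{175}{4} \approx -43.75$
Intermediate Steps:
$U{\left(d \right)} = \frac{1}{12 - d}$
$145 U{\left(-8 \right)} - 51 = 145 \left(- \frac{1}{-12 - 8}\right) - 51 = 145 \left(- \frac{1}{-20}\right) - 51 = 145 \left(\left(-1\right) \left(- \frac{1}{20}\right)\right) - 51 = 145 \cdot \frac{1}{20} - 51 = \frac{29}{4} - 51 = - \frac{175}{4}$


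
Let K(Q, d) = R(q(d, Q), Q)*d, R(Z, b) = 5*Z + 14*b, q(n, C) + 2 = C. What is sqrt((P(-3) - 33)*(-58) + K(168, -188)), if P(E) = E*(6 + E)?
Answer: 2*I*sqrt(148945) ≈ 771.87*I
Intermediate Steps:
q(n, C) = -2 + C
K(Q, d) = d*(-10 + 19*Q) (K(Q, d) = (5*(-2 + Q) + 14*Q)*d = ((-10 + 5*Q) + 14*Q)*d = (-10 + 19*Q)*d = d*(-10 + 19*Q))
sqrt((P(-3) - 33)*(-58) + K(168, -188)) = sqrt((-3*(6 - 3) - 33)*(-58) - 188*(-10 + 19*168)) = sqrt((-3*3 - 33)*(-58) - 188*(-10 + 3192)) = sqrt((-9 - 33)*(-58) - 188*3182) = sqrt(-42*(-58) - 598216) = sqrt(2436 - 598216) = sqrt(-595780) = 2*I*sqrt(148945)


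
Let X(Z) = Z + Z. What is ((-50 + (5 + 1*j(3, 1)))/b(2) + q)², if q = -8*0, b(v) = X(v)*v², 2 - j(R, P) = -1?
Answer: 441/64 ≈ 6.8906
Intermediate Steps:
j(R, P) = 3 (j(R, P) = 2 - 1*(-1) = 2 + 1 = 3)
X(Z) = 2*Z
b(v) = 2*v³ (b(v) = (2*v)*v² = 2*v³)
q = 0
((-50 + (5 + 1*j(3, 1)))/b(2) + q)² = ((-50 + (5 + 1*3))/((2*2³)) + 0)² = ((-50 + (5 + 3))/((2*8)) + 0)² = ((-50 + 8)/16 + 0)² = (-42*1/16 + 0)² = (-21/8 + 0)² = (-21/8)² = 441/64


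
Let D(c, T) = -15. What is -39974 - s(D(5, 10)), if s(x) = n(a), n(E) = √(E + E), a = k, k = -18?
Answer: -39974 - 6*I ≈ -39974.0 - 6.0*I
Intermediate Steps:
a = -18
n(E) = √2*√E (n(E) = √(2*E) = √2*√E)
s(x) = 6*I (s(x) = √2*√(-18) = √2*(3*I*√2) = 6*I)
-39974 - s(D(5, 10)) = -39974 - 6*I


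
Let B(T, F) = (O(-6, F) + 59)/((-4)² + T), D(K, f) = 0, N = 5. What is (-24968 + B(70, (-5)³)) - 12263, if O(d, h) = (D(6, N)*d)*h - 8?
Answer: -3201815/86 ≈ -37230.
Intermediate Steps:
O(d, h) = -8 (O(d, h) = (0*d)*h - 8 = 0*h - 8 = 0 - 8 = -8)
B(T, F) = 51/(16 + T) (B(T, F) = (-8 + 59)/((-4)² + T) = 51/(16 + T))
(-24968 + B(70, (-5)³)) - 12263 = (-24968 + 51/(16 + 70)) - 12263 = (-24968 + 51/86) - 12263 = -2147197/86 - 12263 = -3201815/86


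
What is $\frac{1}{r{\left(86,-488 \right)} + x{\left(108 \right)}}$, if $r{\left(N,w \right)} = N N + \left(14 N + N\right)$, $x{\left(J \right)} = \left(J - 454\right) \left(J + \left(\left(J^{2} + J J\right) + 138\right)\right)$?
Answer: $- \frac{1}{8147918} \approx -1.2273 \cdot 10^{-7}$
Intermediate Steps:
$x{\left(J \right)} = \left(-454 + J\right) \left(138 + J + 2 J^{2}\right)$ ($x{\left(J \right)} = \left(-454 + J\right) \left(J + \left(\left(J^{2} + J^{2}\right) + 138\right)\right) = \left(-454 + J\right) \left(J + \left(2 J^{2} + 138\right)\right) = \left(-454 + J\right) \left(J + \left(138 + 2 J^{2}\right)\right) = \left(-454 + J\right) \left(138 + J + 2 J^{2}\right)$)
$r{\left(N,w \right)} = N^{2} + 15 N$
$\frac{1}{r{\left(86,-488 \right)} + x{\left(108 \right)}} = \frac{1}{86 \left(15 + 86\right) - \left(96780 - 2519424 + 10579248\right)} = \frac{1}{86 \cdot 101 - 8156604} = \frac{1}{8686 - 8156604} = \frac{1}{-8147918} = - \frac{1}{8147918}$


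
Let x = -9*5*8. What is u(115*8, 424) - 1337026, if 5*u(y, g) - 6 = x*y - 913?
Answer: -7017237/5 ≈ -1.4034e+6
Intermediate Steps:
x = -360 (x = -45*8 = -360)
u(y, g) = -907/5 - 72*y (u(y, g) = 6/5 + (-360*y - 913)/5 = 6/5 + (-913 - 360*y)/5 = 6/5 + (-913/5 - 72*y) = -907/5 - 72*y)
u(115*8, 424) - 1337026 = (-907/5 - 8280*8) - 1337026 = (-907/5 - 72*920) - 1337026 = (-907/5 - 66240) - 1337026 = -332107/5 - 1337026 = -7017237/5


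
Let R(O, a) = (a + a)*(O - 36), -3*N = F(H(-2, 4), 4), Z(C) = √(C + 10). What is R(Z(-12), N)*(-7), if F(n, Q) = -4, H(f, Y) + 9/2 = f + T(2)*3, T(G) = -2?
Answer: 672 - 56*I*√2/3 ≈ 672.0 - 26.399*I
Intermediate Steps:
Z(C) = √(10 + C)
H(f, Y) = -21/2 + f (H(f, Y) = -9/2 + (f - 2*3) = -9/2 + (f - 6) = -9/2 + (-6 + f) = -21/2 + f)
N = 4/3 (N = -⅓*(-4) = 4/3 ≈ 1.3333)
R(O, a) = 2*a*(-36 + O) (R(O, a) = (2*a)*(-36 + O) = 2*a*(-36 + O))
R(Z(-12), N)*(-7) = (2*(4/3)*(-36 + √(10 - 12)))*(-7) = (2*(4/3)*(-36 + √(-2)))*(-7) = (2*(4/3)*(-36 + I*√2))*(-7) = (-96 + 8*I*√2/3)*(-7) = 672 - 56*I*√2/3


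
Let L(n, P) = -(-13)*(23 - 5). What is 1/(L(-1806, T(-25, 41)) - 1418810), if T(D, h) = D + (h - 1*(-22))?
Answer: -1/1418576 ≈ -7.0493e-7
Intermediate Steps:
T(D, h) = 22 + D + h (T(D, h) = D + (h + 22) = D + (22 + h) = 22 + D + h)
L(n, P) = 234 (L(n, P) = -(-13)*18 = -1*(-234) = 234)
1/(L(-1806, T(-25, 41)) - 1418810) = 1/(234 - 1418810) = 1/(-1418576) = -1/1418576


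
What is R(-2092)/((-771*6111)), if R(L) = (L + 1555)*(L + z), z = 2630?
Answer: 96302/1570527 ≈ 0.061318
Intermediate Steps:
R(L) = (1555 + L)*(2630 + L) (R(L) = (L + 1555)*(L + 2630) = (1555 + L)*(2630 + L))
R(-2092)/((-771*6111)) = (4089650 + (-2092)² + 4185*(-2092))/((-771*6111)) = (4089650 + 4376464 - 8755020)/(-4711581) = -288906*(-1/4711581) = 96302/1570527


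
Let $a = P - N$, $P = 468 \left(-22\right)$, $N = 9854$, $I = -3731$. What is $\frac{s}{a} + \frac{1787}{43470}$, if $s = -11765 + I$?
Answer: $\frac{5458609}{6737850} \approx 0.81014$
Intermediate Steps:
$P = -10296$
$s = -15496$ ($s = -11765 - 3731 = -15496$)
$a = -20150$ ($a = -10296 - 9854 = -20150$)
$\frac{s}{a} + \frac{1787}{43470} = - \frac{15496}{-20150} + \frac{1787}{43470} = \left(-15496\right) \left(- \frac{1}{20150}\right) + 1787 \cdot \frac{1}{43470} = \frac{596}{775} + \frac{1787}{43470} = \frac{5458609}{6737850}$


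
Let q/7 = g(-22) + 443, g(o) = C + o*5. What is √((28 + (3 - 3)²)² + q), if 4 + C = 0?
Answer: 21*√7 ≈ 55.561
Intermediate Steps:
C = -4 (C = -4 + 0 = -4)
g(o) = -4 + 5*o (g(o) = -4 + o*5 = -4 + 5*o)
q = 2303 (q = 7*((-4 + 5*(-22)) + 443) = 7*((-4 - 110) + 443) = 7*(-114 + 443) = 7*329 = 2303)
√((28 + (3 - 3)²)² + q) = √((28 + (3 - 3)²)² + 2303) = √((28 + 0²)² + 2303) = √((28 + 0)² + 2303) = √(28² + 2303) = √(784 + 2303) = √3087 = 21*√7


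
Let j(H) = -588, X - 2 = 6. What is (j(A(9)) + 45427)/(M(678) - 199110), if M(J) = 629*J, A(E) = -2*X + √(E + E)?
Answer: 44839/227352 ≈ 0.19722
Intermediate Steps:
X = 8 (X = 2 + 6 = 8)
A(E) = -16 + √2*√E (A(E) = -2*8 + √(E + E) = -16 + √(2*E) = -16 + √2*√E)
(j(A(9)) + 45427)/(M(678) - 199110) = (-588 + 45427)/(629*678 - 199110) = 44839/(426462 - 199110) = 44839/227352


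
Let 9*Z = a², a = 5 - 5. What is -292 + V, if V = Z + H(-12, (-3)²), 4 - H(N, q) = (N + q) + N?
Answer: -273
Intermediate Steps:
a = 0
H(N, q) = 4 - q - 2*N (H(N, q) = 4 - ((N + q) + N) = 4 - (q + 2*N) = 4 + (-q - 2*N) = 4 - q - 2*N)
Z = 0 (Z = (⅑)*0² = (⅑)*0 = 0)
V = 19 (V = 0 + (4 - 1*(-3)² - 2*(-12)) = 0 + (4 - 1*9 + 24) = 0 + (4 - 9 + 24) = 0 + 19 = 19)
-292 + V = -292 + 19 = -273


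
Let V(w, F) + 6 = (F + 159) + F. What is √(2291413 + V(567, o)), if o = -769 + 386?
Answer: 20*√5727 ≈ 1513.5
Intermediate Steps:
o = -383
V(w, F) = 153 + 2*F (V(w, F) = -6 + ((F + 159) + F) = -6 + ((159 + F) + F) = -6 + (159 + 2*F) = 153 + 2*F)
√(2291413 + V(567, o)) = √(2291413 + (153 + 2*(-383))) = √(2291413 + (153 - 766)) = √(2291413 - 613) = √2290800 = 20*√5727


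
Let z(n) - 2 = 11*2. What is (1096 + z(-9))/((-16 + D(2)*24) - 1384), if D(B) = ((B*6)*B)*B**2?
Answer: 140/113 ≈ 1.2389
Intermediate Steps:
z(n) = 24 (z(n) = 2 + 11*2 = 2 + 22 = 24)
D(B) = 6*B**4 (D(B) = ((6*B)*B)*B**2 = (6*B**2)*B**2 = 6*B**4)
(1096 + z(-9))/((-16 + D(2)*24) - 1384) = (1096 + 24)/((-16 + (6*2**4)*24) - 1384) = 1120/((-16 + (6*16)*24) - 1384) = 1120/((-16 + 96*24) - 1384) = 1120/((-16 + 2304) - 1384) = 1120/(2288 - 1384) = 1120/904 = 1120*(1/904) = 140/113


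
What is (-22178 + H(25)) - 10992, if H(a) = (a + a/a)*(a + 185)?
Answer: -27710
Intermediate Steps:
H(a) = (1 + a)*(185 + a) (H(a) = (a + 1)*(185 + a) = (1 + a)*(185 + a))
(-22178 + H(25)) - 10992 = (-22178 + (185 + 25² + 186*25)) - 10992 = (-22178 + (185 + 625 + 4650)) - 10992 = (-22178 + 5460) - 10992 = -16718 - 10992 = -27710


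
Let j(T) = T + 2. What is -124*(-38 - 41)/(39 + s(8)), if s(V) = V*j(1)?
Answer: 9796/63 ≈ 155.49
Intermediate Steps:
j(T) = 2 + T
s(V) = 3*V (s(V) = V*(2 + 1) = V*3 = 3*V)
-124*(-38 - 41)/(39 + s(8)) = -124*(-38 - 41)/(39 + 3*8) = -(-9796)/(39 + 24) = -(-9796)/63 = -124*(-79/63) = 9796/63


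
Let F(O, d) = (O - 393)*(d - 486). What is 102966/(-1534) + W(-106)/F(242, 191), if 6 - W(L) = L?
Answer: -38868209/579085 ≈ -67.120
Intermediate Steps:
W(L) = 6 - L
F(O, d) = (-486 + d)*(-393 + O) (F(O, d) = (-393 + O)*(-486 + d) = (-486 + d)*(-393 + O))
102966/(-1534) + W(-106)/F(242, 191) = 102966/(-1534) + (6 - 1*(-106))/(190998 - 486*242 - 393*191 + 242*191) = 102966*(-1/1534) + (6 + 106)/(190998 - 117612 - 75063 + 46222) = -51483/767 + 112/44545 = -38868209/579085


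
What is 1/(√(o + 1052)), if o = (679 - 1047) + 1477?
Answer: √2161/2161 ≈ 0.021512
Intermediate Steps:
o = 1109 (o = -368 + 1477 = 1109)
1/(√(o + 1052)) = 1/(√(1109 + 1052)) = 1/(√2161) = √2161/2161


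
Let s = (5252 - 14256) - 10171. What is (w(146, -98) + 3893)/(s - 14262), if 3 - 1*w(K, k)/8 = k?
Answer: -4701/33437 ≈ -0.14059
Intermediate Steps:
s = -19175 (s = -9004 - 10171 = -19175)
w(K, k) = 24 - 8*k
(w(146, -98) + 3893)/(s - 14262) = ((24 - 8*(-98)) + 3893)/(-19175 - 14262) = ((24 + 784) + 3893)/(-33437) = (808 + 3893)*(-1/33437) = 4701*(-1/33437) = -4701/33437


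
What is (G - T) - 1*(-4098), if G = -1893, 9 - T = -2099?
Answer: 97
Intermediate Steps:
T = 2108 (T = 9 - 1*(-2099) = 9 + 2099 = 2108)
(G - T) - 1*(-4098) = (-1893 - 1*2108) - 1*(-4098) = (-1893 - 2108) + 4098 = -4001 + 4098 = 97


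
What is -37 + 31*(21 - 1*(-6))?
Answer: 800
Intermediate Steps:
-37 + 31*(21 - 1*(-6)) = -37 + 31*(21 + 6) = -37 + 31*27 = -37 + 837 = 800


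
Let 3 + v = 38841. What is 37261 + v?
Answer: 76099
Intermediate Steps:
v = 38838 (v = -3 + 38841 = 38838)
37261 + v = 37261 + 38838 = 76099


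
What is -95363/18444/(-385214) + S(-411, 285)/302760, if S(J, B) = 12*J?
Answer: -16768405489/1030208617320 ≈ -0.016277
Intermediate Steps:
-95363/18444/(-385214) + S(-411, 285)/302760 = -95363/18444/(-385214) + (12*(-411))/302760 = -95363*1/18444*(-1/385214) - 4932*1/302760 = -95363/18444*(-1/385214) - 137/8410 = 95363/7104887016 - 137/8410 = -16768405489/1030208617320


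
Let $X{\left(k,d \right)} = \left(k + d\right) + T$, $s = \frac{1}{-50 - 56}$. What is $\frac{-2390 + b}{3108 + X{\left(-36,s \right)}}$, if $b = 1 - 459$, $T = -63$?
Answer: $- \frac{301888}{318953} \approx -0.9465$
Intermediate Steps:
$s = - \frac{1}{106}$ ($s = \frac{1}{-106} = - \frac{1}{106} \approx -0.009434$)
$X{\left(k,d \right)} = -63 + d + k$ ($X{\left(k,d \right)} = \left(k + d\right) - 63 = \left(d + k\right) - 63 = -63 + d + k$)
$b = -458$ ($b = 1 - 459 = -458$)
$\frac{-2390 + b}{3108 + X{\left(-36,s \right)}} = \frac{-2390 - 458}{3108 - \frac{10495}{106}} = - \frac{2848}{3108 - \frac{10495}{106}} = - \frac{2848}{\frac{318953}{106}} = \left(-2848\right) \frac{106}{318953} = - \frac{301888}{318953}$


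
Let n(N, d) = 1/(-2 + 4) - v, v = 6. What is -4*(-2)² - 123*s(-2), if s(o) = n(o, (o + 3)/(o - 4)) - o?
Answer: 829/2 ≈ 414.50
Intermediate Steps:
n(N, d) = -11/2 (n(N, d) = 1/(-2 + 4) - 1*6 = 1/2 - 6 = ½ - 6 = -11/2)
s(o) = -11/2 - o
-4*(-2)² - 123*s(-2) = -4*(-2)² - 123*(-11/2 - 1*(-2)) = -4*4 - 123*(-11/2 + 2) = -16 - 123*(-7/2) = -16 + 861/2 = 829/2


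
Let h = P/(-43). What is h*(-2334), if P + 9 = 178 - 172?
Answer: -7002/43 ≈ -162.84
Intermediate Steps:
P = -3 (P = -9 + (178 - 172) = -9 + 6 = -3)
h = 3/43 (h = -3/(-43) = -3*(-1/43) = 3/43 ≈ 0.069767)
h*(-2334) = (3/43)*(-2334) = -7002/43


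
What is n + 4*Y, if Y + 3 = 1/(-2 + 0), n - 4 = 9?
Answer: -1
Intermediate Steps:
n = 13 (n = 4 + 9 = 13)
Y = -7/2 (Y = -3 + 1/(-2 + 0) = -3 + 1/(-2) = -3 - ½ = -7/2 ≈ -3.5000)
n + 4*Y = 13 + 4*(-7/2) = 13 - 14 = -1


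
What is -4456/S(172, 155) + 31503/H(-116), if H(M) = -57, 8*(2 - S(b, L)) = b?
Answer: -240211/741 ≈ -324.17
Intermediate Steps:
S(b, L) = 2 - b/8
-4456/S(172, 155) + 31503/H(-116) = -4456/(2 - ⅛*172) + 31503/(-57) = -4456/(2 - 43/2) + 31503*(-1/57) = -4456/(-39/2) - 10501/19 = -4456*(-2/39) - 10501/19 = 8912/39 - 10501/19 = -240211/741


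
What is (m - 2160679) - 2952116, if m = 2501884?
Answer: -2610911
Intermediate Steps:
(m - 2160679) - 2952116 = (2501884 - 2160679) - 2952116 = 341205 - 2952116 = -2610911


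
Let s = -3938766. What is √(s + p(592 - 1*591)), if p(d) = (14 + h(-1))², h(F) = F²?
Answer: I*√3938541 ≈ 1984.6*I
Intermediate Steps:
p(d) = 225 (p(d) = (14 + (-1)²)² = (14 + 1)² = 15² = 225)
√(s + p(592 - 1*591)) = √(-3938766 + 225) = √(-3938541) = I*√3938541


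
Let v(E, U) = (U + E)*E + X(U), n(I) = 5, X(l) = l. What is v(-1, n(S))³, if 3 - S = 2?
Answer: 1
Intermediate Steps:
S = 1 (S = 3 - 1*2 = 3 - 2 = 1)
v(E, U) = U + E*(E + U) (v(E, U) = (U + E)*E + U = (E + U)*E + U = E*(E + U) + U = U + E*(E + U))
v(-1, n(S))³ = (5 + (-1)² - 1*5)³ = (5 + 1 - 5)³ = 1³ = 1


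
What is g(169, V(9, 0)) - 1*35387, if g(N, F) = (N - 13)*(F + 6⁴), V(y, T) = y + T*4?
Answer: 168193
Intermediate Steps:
V(y, T) = y + 4*T
g(N, F) = (-13 + N)*(1296 + F) (g(N, F) = (-13 + N)*(F + 1296) = (-13 + N)*(1296 + F))
g(169, V(9, 0)) - 1*35387 = (-16848 - 13*(9 + 4*0) + 1296*169 + (9 + 4*0)*169) - 1*35387 = (-16848 - 13*(9 + 0) + 219024 + (9 + 0)*169) - 35387 = (-16848 - 13*9 + 219024 + 9*169) - 35387 = (-16848 - 117 + 219024 + 1521) - 35387 = 203580 - 35387 = 168193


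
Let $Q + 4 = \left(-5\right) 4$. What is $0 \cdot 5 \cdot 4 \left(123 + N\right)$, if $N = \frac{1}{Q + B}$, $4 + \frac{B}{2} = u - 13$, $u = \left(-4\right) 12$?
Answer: $0$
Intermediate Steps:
$u = -48$
$Q = -24$ ($Q = -4 - 20 = -24$)
$B = -130$ ($B = -8 + 2 \left(-48 - 13\right) = -8 + 2 \left(-61\right) = -8 - 122 = -130$)
$N = - \frac{1}{154}$ ($N = \frac{1}{-24 - 130} = \frac{1}{-154} = - \frac{1}{154} \approx -0.0064935$)
$0 \cdot 5 \cdot 4 \left(123 + N\right) = 0 \cdot 5 \cdot 4 \left(123 - \frac{1}{154}\right) = 0 \cdot 4 \cdot \frac{18941}{154} = 0 \cdot \frac{18941}{154} = 0$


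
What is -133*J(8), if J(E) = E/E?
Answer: -133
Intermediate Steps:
J(E) = 1
-133*J(8) = -133*1 = -133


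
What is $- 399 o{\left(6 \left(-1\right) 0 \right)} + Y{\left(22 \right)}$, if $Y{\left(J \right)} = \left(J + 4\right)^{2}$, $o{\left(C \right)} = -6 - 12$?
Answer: $7858$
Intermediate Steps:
$o{\left(C \right)} = -18$ ($o{\left(C \right)} = -6 - 12 = -18$)
$Y{\left(J \right)} = \left(4 + J\right)^{2}$
$- 399 o{\left(6 \left(-1\right) 0 \right)} + Y{\left(22 \right)} = \left(-399\right) \left(-18\right) + \left(4 + 22\right)^{2} = 7182 + 26^{2} = 7182 + 676 = 7858$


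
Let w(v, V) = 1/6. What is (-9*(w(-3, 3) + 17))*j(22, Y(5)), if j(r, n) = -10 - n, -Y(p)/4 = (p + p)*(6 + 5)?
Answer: -66435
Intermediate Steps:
Y(p) = -88*p (Y(p) = -4*(p + p)*(6 + 5) = -4*2*p*11 = -88*p)
w(v, V) = 1/6
(-9*(w(-3, 3) + 17))*j(22, Y(5)) = (-9*(1/6 + 17))*(-10 - (-88)*5) = (-9*103/6)*(-10 - 1*(-440)) = -309*(-10 + 440)/2 = -309/2*430 = -66435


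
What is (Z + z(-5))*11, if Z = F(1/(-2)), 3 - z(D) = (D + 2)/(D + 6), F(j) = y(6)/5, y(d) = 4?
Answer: 374/5 ≈ 74.800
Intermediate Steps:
F(j) = ⅘ (F(j) = 4/5 = 4*(⅕) = ⅘)
z(D) = 3 - (2 + D)/(6 + D) (z(D) = 3 - (D + 2)/(D + 6) = 3 - (2 + D)/(6 + D))
Z = ⅘ ≈ 0.80000
(Z + z(-5))*11 = (⅘ + 2*(8 - 5)/(6 - 5))*11 = (⅘ + 2*3/1)*11 = (⅘ + 2*1*3)*11 = (⅘ + 6)*11 = (34/5)*11 = 374/5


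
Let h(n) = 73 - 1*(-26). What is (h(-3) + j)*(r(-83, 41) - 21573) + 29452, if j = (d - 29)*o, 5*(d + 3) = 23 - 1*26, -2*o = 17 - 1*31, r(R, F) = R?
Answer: 14137036/5 ≈ 2.8274e+6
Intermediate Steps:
o = 7 (o = -(17 - 1*31)/2 = -(17 - 31)/2 = -1/2*(-14) = 7)
d = -18/5 (d = -3 + (23 - 1*26)/5 = -3 + (23 - 26)/5 = -3 + (1/5)*(-3) = -3 - 3/5 = -18/5 ≈ -3.6000)
h(n) = 99 (h(n) = 73 + 26 = 99)
j = -1141/5 (j = (-18/5 - 29)*7 = -163/5*7 = -1141/5 ≈ -228.20)
(h(-3) + j)*(r(-83, 41) - 21573) + 29452 = (99 - 1141/5)*(-83 - 21573) + 29452 = -646/5*(-21656) + 29452 = 13989776/5 + 29452 = 14137036/5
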